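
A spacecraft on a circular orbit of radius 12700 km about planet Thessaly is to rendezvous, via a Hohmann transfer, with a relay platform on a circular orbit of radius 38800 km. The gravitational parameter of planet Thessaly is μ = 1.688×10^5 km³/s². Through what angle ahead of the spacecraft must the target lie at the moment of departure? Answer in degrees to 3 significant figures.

Semi-major axis of the transfer orbit: a_t = (12700 + 38800)/2 = 25750 km.
The half-period of the transfer ellipse is t = π√(a_t³/μ) = 31596 s.
Target angular speed ω₂ = √(μ/r₂³) = 5.3757×10^-5 rad/s.
Angle swept by the target during transfer: ω₂·t = 1.6985 rad = 97.32°.
Arrival is 180° from departure on the ellipse, so φ = 180° − 97.32° = 82.7°.

φ = 82.7°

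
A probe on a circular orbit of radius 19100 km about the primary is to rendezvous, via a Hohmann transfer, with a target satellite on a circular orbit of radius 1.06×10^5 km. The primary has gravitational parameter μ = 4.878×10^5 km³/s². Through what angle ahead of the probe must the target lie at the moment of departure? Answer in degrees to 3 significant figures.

φ = 98.4°

Semi-major axis of the transfer orbit: a_t = (19100 + 1.060×10^5)/2 = 62550 km.
Transfer time t = π√(a_t³/μ) = 70370 s.
Target angular speed ω₂ = √(μ/r₂³) = 2.024×10^-5 rad/s.
Angle swept by the target during transfer: ω₂·t = 1.424 rad = 81.59°.
Arrival is 180° from departure on the ellipse, so φ = 180° − 81.59° = 98.4°.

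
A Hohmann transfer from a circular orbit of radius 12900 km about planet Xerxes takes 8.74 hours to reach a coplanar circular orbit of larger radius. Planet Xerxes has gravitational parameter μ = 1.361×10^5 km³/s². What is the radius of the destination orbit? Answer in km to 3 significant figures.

Transfer time t = 8.74 hours = 31464 s, and t = π√(a_t³/μ).
So a_t = (μ t²/π²)^(1/3) = (1.361×10^5 × (31464)² / π²)^(1/3) = 23900 km.
Since a_t = (r₁ + r₂)/2, r₂ = 2a_t − r₁ = 2×23900 − 12900 = 34900 km.

r₂ = 34900 km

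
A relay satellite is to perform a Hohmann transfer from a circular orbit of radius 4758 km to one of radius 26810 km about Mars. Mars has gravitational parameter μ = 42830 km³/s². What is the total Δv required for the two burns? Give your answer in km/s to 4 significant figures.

Δv = 1.480 km/s

Transfer-ellipse semi-major axis a_t = (r₁ + r₂)/2 = (4758 + 26810)/2 = 15784 km.
At r₁ the circular-orbit speed is v₁ = √(μ/r₁) = 3.0003 km/s.
Transfer-orbit speed at r₁ (v² = μ(2/r − 1/a)): v_p = √[μ(2/r₁ − 1/a_t)] = 3.9102 km/s.
First burn Δv₁ = |v_p − v₁| = 0.9099 km/s.
Circular speed at r₂: v₂ = √(μ/r₂) = 1.264 km/s.
Transfer-orbit speed at r₂: v_a = √[μ(2/r₂ − 1/a_t)] = 0.6940 km/s.
Second burn Δv₂ = |v₂ − v_a| = 0.5700 km/s.
Total Δv = Δv₁ + Δv₂ = 1.480 km/s.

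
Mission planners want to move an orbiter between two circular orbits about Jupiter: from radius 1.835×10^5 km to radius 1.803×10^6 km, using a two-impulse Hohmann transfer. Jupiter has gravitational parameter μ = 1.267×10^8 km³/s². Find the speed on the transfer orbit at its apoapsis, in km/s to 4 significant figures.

v = 3.603 km/s

The Hohmann ellipse has a_t = (r₁ + r₂)/2 = 9.9325×10^5 km.
At apoapsis, r = 1.803×10^6 km.
Applying v² = μ(2/r − 1/a_t): v = 3.603 km/s.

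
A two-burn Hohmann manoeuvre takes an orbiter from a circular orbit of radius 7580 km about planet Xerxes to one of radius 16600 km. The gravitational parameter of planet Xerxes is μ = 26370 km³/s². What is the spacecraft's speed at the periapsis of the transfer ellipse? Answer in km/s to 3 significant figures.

v = 2.19 km/s

Semi-major axis of the transfer orbit: a_t = (7580 + 16600)/2 = 12090 km.
The periapsis of the transfer ellipse is at r = 7580 km.
Applying v² = μ(2/r − 1/a_t): v = 2.186 km/s.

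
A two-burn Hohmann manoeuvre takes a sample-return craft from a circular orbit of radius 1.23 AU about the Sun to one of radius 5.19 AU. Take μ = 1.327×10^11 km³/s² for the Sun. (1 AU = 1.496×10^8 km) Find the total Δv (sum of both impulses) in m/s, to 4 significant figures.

In km: r₁ = 1.23 × 1.496×10^8 = 1.84008×10^8 km; r₂ = 5.19 × 1.496×10^8 = 7.76424×10^8 km.
Semi-major axis of the transfer orbit: a_t = (1.84008×10^8 + 7.76424×10^8)/2 = 4.80216×10^8 km.
Circular speed at r₁: v₁ = √(μ/r₁) = √(1.327×10^11/1.84008×10^8) = 26.855 km/s.
On the transfer ellipse at r₁, vis-viva equation gives v_p = √[μ(2/r₁ − 1/a_t)] = 34.147 km/s.
First burn Δv₁ = |v_p − v₁| = 7.292 km/s.
Circular speed at r₂: v₂ = √(μ/r₂) = 13.0733 km/s.
Transfer-orbit speed at r₂: v_a = √[μ(2/r₂ − 1/a_t)] = 8.09256 km/s.
Second burn Δv₂ = |v₂ − v_a| = 4.981 km/s.
Δv = Δv₁ + Δv₂ = 7.292 + 4.981 = 12.27 km/s.

Δv = 12270 m/s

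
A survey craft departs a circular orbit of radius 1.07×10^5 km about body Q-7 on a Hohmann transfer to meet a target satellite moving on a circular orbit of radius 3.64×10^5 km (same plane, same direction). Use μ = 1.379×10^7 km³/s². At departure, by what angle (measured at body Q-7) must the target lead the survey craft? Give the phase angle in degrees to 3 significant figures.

φ = 86.3°

The Hohmann ellipse has a_t = (r₁ + r₂)/2 = 2.355×10^5 km.
Transfer time t = π√(a_t³/μ) = 96680 s.
Target angular speed ω₂ = √(μ/r₂³) = 1.691×10^-5 rad/s.
Angle swept by the target during transfer: ω₂·t = 1.6349 rad = 93.67°.
Arrival is 180° from departure on the ellipse, so φ = 180° − 93.67° = 86.3°.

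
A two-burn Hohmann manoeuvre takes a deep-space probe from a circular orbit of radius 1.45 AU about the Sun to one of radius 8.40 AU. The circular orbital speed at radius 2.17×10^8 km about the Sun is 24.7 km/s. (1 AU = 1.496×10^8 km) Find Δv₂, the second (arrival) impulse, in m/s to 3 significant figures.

From the circular-orbit relation v² = μ/r at r = 2.17×10^8 km: μ = v²r = (24.7)² × 2.17×10^8 = 1.32390×10^11 km³/s².
In km: r₁ = 1.45 × 1.496×10^8 = 2.1692×10^8 km; r₂ = 8.40 × 1.496×10^8 = 1.25664×10^9 km.
The Hohmann ellipse has a_t = (r₁ + r₂)/2 = 7.3678×10^8 km.
On the circular orbit at r = 1.25664×10^9 km, v_c = √(μ/r) = 10.264 km/s.
Vis-viva on the transfer ellipse at r = 1.25664×10^9 km gives v_t = √[μ(2/r − 1/a_t)] = 5.5693 km/s.
Δv₂ = |v_t − v_c| = |5.5693 − 10.264| = 4.695 km/s.

Δv₂ = 4690 m/s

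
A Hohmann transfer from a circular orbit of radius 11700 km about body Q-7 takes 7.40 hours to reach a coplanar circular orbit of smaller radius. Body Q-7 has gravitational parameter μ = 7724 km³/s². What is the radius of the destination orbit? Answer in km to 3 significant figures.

Transfer time t = 7.40 hours = 26640 s, and t = π√(a_t³/μ).
So a_t = (μ t²/π²)^(1/3) = (7724 × (26640)² / π²)^(1/3) = 8220.0 km.
Since a_t = (r₁ + r₂)/2, r₂ = 2a_t − r₁ = 2×8220.0 − 11700 = 4740 km.

r₂ = 4740 km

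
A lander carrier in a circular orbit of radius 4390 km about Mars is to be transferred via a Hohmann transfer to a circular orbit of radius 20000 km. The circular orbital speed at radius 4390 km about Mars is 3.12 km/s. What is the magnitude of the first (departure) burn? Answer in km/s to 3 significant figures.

Δv₁ = 0.876 km/s

From the circular-orbit relation v² = μ/r at r = 4390 km: μ = v²r = (3.12)² × 4390 = 42734.0 km³/s².
The Hohmann ellipse has a_t = (r₁ + r₂)/2 = 12195 km.
Circular speed at r = 4390 km: v_c = √(μ/r) = 3.1200 km/s.
Transfer-orbit speed at the same r (vis-viva, a = a_t): v_t = √[μ(2/r − 1/a_t)] = 3.9956 km/s.
Δv₁ = |v_t − v_c| = |3.9956 − 3.1200| = 0.8756 km/s.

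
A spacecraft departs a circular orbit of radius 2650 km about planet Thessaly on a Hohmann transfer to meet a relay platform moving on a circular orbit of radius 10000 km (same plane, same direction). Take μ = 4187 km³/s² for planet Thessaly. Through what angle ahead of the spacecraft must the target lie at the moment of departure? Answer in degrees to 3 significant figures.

φ = 89.5°

Transfer-ellipse semi-major axis a_t = (r₁ + r₂)/2 = (2650 + 10000)/2 = 6325 km.
The half-period of the transfer ellipse is t = π√(a_t³/μ) = 24422 s.
The target's mean motion on its circular orbit is ω₂ = √(μ/r₂³) = 6.4707×10^-5 rad/s.
Angle swept by the target during transfer: ω₂·t = 1.5803 rad = 90.54°.
The spacecraft traverses 180° on the transfer ellipse, so the target must lead by 180° − 90.54° = 89.5°.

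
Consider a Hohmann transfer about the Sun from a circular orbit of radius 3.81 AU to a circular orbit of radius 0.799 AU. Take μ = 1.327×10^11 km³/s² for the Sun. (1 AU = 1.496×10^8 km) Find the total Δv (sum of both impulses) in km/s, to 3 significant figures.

Δv = 15.8 km/s

In km: r₁ = 3.81 × 1.496×10^8 = 5.69976×10^8 km; r₂ = 0.799 × 1.496×10^8 = 1.195304×10^8 km.
The Hohmann ellipse has a_t = (r₁ + r₂)/2 = 3.447532×10^8 km.
Circular speed at r₁: v₁ = √(μ/r₁) = √(1.327×10^11/5.69976×10^8) = 15.2583 km/s.
On the transfer ellipse at r₁, vis-viva gives v_a = √[μ(2/r₁ − 1/a_t)] = 8.98446 km/s.
First burn Δv₁ = |v_a − v₁| = 6.274 km/s.
Circular speed at r₂: v₂ = √(μ/r₂) = 33.319 km/s.
Transfer-orbit speed at r₂: v_p = √[μ(2/r₂ − 1/a_t)] = 42.842 km/s.
Second burn Δv₂ = |v₂ − v_p| = 9.523 km/s.
Δv = Δv₁ + Δv₂ = 6.274 + 9.523 = 15.80 km/s.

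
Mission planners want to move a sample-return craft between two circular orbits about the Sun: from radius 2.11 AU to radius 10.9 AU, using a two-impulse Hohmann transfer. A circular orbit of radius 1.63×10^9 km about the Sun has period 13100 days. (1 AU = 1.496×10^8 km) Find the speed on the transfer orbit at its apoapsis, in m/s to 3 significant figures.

v = 5150 m/s

From Kepler's third law T² = 4π²r³/μ at r = 1.63×10^9 km, T = 13100 days = 13100 × 86400 s = 1.13184×10^9 s: μ = 4π²r³/T² = 1.33460×10^11 km³/s².
In km: r₁ = 2.11 × 1.496×10^8 = 3.15656×10^8 km; r₂ = 10.9 × 1.496×10^8 = 1.63064×10^9 km.
The Hohmann ellipse has a_t = (r₁ + r₂)/2 = 9.73148×10^8 km.
The apoapsis of the transfer ellipse is at r = 1.63064×10^9 km.
From the vis-viva equation, v = √[μ(2/r − 1/a_t)] = 5.152 km/s.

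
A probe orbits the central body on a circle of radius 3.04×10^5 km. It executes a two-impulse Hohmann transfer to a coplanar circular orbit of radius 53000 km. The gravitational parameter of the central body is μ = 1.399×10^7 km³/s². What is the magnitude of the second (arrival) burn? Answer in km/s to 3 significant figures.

Transfer-ellipse semi-major axis a_t = (r₁ + r₂)/2 = (3.040×10^5 + 53000)/2 = 1.785×10^5 km.
Circular speed at r = 53000 km: v_c = √(μ/r) = 16.247 km/s.
Transfer-orbit speed at the same r (vis-viva, a = a_t): v_t = √[μ(2/r − 1/a_t)] = 21.203 km/s.
Δv₂ = |v_t − v_c| = |21.203 − 16.247| = 4.956 km/s.

Δv₂ = 4.96 km/s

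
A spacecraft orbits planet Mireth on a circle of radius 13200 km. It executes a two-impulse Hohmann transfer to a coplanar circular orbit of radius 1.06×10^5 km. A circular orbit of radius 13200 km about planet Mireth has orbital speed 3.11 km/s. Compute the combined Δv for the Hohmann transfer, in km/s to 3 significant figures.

Δv = 1.62 km/s

From the circular-orbit relation v² = μ/r at r = 13200 km: μ = v²r = (3.11)² × 13200 = 1.27672×10^5 km³/s².
Transfer-ellipse semi-major axis a_t = (r₁ + r₂)/2 = (13200 + 1.060×10^5)/2 = 59600 km.
Circular speed at r₁: v₁ = √(μ/r₁) = √(1.27672×10^5/13200) = 3.110 km/s.
On the transfer ellipse at r₁, v² = μ(2/r − 1/a) gives v_p = √[μ(2/r₁ − 1/a_t)] = 4.148 km/s.
First burn Δv₁ = |v_p − v₁| = 1.038 km/s.
Circular speed at r₂: v₂ = √(μ/r₂) = 1.0975 km/s.
Transfer-orbit speed at r₂: v_a = √[μ(2/r₂ − 1/a_t)] = 0.51649 km/s.
Second burn Δv₂ = |v₂ − v_a| = 0.5810 km/s.
Total Δv = Δv₁ + Δv₂ = 1.619 km/s.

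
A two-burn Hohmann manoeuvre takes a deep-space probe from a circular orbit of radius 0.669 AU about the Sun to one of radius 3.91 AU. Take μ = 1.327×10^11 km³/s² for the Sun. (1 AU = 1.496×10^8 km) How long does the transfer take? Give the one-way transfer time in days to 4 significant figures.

In km: r₁ = 0.669 × 1.496×10^8 = 1.000824×10^8 km; r₂ = 3.91 × 1.496×10^8 = 5.84936×10^8 km.
Transfer-ellipse semi-major axis a_t = (r₁ + r₂)/2 = (1.000824×10^8 + 5.84936×10^8)/2 = 3.425092×10^8 km.
Half the transfer-orbit period gives t = π√(a_t³/μ) = 5.4667×10^7 s.
Converting: 5.4667×10^7 s ÷ 86400 s/day = 632.7 days.

t = 632.7 days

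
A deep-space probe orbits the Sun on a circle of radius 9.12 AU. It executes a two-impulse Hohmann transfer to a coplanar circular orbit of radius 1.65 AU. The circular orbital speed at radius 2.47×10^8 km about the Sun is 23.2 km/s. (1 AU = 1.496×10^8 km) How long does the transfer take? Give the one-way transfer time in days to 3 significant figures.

From the circular-orbit relation v² = μ/r at r = 2.47×10^8 km: μ = v²r = (23.2)² × 2.47×10^8 = 1.32945×10^11 km³/s².
In km: r₁ = 9.12 × 1.496×10^8 = 1.364352×10^9 km; r₂ = 1.65 × 1.496×10^8 = 2.4684×10^8 km.
Semi-major axis of the transfer orbit: a_t = (1.364352×10^9 + 2.4684×10^8)/2 = 8.05596×10^8 km.
By Kepler's third law the transfer-orbit period is T = 2π√(a_t³/μ), so t = T/2 = 1.970×10^8 s.
Converting: 1.970×10^8 s ÷ 86400 s/day = 2280 days.

t = 2280 days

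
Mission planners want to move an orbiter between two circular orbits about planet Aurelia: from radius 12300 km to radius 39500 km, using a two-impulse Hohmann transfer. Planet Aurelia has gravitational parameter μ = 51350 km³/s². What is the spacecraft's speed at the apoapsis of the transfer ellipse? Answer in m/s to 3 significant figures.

v = 786 m/s

The Hohmann ellipse has a_t = (r₁ + r₂)/2 = 25900 km.
The apoapsis of the transfer ellipse is at r = 39500 km.
Applying v² = μ(2/r − 1/a_t): v = 0.7857 km/s.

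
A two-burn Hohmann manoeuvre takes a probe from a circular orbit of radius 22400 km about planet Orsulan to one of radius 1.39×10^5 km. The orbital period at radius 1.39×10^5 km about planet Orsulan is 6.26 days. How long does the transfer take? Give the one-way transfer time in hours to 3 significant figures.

From Kepler's third law T² = 4π²r³/μ at r = 1.39×10^5 km, T = 6.26 days = 6.26 × 86400 s = 5.40864×10^5 s: μ = 4π²r³/T² = 3.62433×10^5 km³/s².
The Hohmann ellipse has a_t = (r₁ + r₂)/2 = 80700 km.
By Kepler's third law the transfer-orbit period is T = 2π√(a_t³/μ), so t = T/2 = 1.196×10^5 s.
Converting: 1.196×10^5 s ÷ 3600 s/hour = 33.2 hours.

t = 33.2 hours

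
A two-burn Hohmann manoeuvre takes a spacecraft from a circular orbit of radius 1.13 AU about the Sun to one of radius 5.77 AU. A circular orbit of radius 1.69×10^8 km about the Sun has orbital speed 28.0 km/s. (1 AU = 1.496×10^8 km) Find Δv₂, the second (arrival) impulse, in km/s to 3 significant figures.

Δv₂ = 5.30 km/s

From the circular-orbit relation v² = μ/r at r = 1.69×10^8 km: μ = v²r = (28.0)² × 1.69×10^8 = 1.32496×10^11 km³/s².
In km: r₁ = 1.13 × 1.496×10^8 = 1.69048×10^8 km; r₂ = 5.77 × 1.496×10^8 = 8.63192×10^8 km.
Semi-major axis of the transfer orbit: a_t = (1.69048×10^8 + 8.63192×10^8)/2 = 5.1612×10^8 km.
Circular speed at r = 8.63192×10^8 km: v_c = √(μ/r) = 12.39 km/s.
Transfer-orbit speed at the same r (vis-viva, a = a_t): v_t = √[μ(2/r − 1/a_t)] = 7.091 km/s.
Δv₂ = |v_t − v_c| = |7.091 − 12.39| = 5.299 km/s.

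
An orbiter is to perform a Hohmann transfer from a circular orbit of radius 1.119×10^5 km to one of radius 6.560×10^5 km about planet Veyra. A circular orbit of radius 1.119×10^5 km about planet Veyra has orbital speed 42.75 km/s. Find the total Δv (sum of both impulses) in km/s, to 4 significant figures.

Δv = 21.25 km/s

From the circular-orbit relation v² = μ/r at r = 1.119×10^5 km: μ = v²r = (42.75)² × 1.119×10^5 = 2.04504×10^8 km³/s².
Transfer-ellipse semi-major axis a_t = (r₁ + r₂)/2 = (1.119×10^5 + 6.560×10^5)/2 = 3.8395×10^5 km.
Circular speed at r₁: v₁ = √(μ/r₁) = √(2.04504×10^8/1.119×10^5) = 42.75 km/s.
On the transfer ellipse at r₁, vis-viva equation gives v_p = √[μ(2/r₁ − 1/a_t)] = 55.88 km/s.
First burn Δv₁ = |v_p − v₁| = 13.13 km/s.
At r₂, v₂ = √(μ/r₂) = 17.656 km/s.
Transfer-orbit speed at r₂: v_a = √[μ(2/r₂ − 1/a_t)] = 9.5318 km/s.
Second burn Δv₂ = |v₂ − v_a| = 8.124 km/s.
Δv = Δv₁ + Δv₂ = 13.13 + 8.124 = 21.25 km/s.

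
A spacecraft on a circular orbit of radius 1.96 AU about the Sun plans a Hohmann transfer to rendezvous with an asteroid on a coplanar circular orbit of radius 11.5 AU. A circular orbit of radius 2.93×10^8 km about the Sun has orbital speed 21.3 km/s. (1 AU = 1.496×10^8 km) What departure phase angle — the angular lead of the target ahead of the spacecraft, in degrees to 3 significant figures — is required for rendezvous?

From the circular-orbit relation v² = μ/r at r = 2.93×10^8 km: μ = v²r = (21.3)² × 2.93×10^8 = 1.32931×10^11 km³/s².
In km: r₁ = 1.96 × 1.496×10^8 = 2.93216×10^8 km; r₂ = 11.5 × 1.496×10^8 = 1.7204×10^9 km.
Semi-major axis of the transfer orbit: a_t = (2.93216×10^8 + 1.7204×10^9)/2 = 1.006808×10^9 km.
Transfer time t = π√(a_t³/μ) = 2.75268×10^8 s.
The target's mean motion on its circular orbit is ω₂ = √(μ/r₂³) = 5.10939×10^-9 rad/s.
Angle swept by the target during transfer: ω₂·t = 1.40645 rad = 80.58°.
The spacecraft traverses 180° on the transfer ellipse, so the target must lead by 180° − 80.58° = 99.4°.

φ = 99.4°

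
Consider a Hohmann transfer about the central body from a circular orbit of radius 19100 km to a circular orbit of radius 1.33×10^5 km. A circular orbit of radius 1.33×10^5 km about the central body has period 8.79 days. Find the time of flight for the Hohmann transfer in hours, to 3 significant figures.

From Kepler's third law T² = 4π²r³/μ at r = 1.33×10^5 km, T = 8.79 days = 8.79 × 86400 s = 7.59456×10^5 s: μ = 4π²r³/T² = 1.61031×10^5 km³/s².
Semi-major axis of the transfer orbit: a_t = (19100 + 1.330×10^5)/2 = 76050 km.
By Kepler's third law the transfer-orbit period is T = 2π√(a_t³/μ), so t = T/2 = 1.642×10^5 s.
Converting: 1.642×10^5 s ÷ 3600 s/hour = 45.6 hours.

t = 45.6 hours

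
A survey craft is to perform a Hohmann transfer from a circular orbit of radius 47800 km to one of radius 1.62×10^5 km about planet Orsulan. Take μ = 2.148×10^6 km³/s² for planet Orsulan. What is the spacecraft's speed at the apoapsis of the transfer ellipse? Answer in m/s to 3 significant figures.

v = 2460 m/s

The Hohmann ellipse has a_t = (r₁ + r₂)/2 = 1.049×10^5 km.
The apoapsis of the transfer ellipse is at r = 1.620×10^5 km.
From the vis-viva equation, v = √[μ(2/r − 1/a_t)] = 2.458 km/s.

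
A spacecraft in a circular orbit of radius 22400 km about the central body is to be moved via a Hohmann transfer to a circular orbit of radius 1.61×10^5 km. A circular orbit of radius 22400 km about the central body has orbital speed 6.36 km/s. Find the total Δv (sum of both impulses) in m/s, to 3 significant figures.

Δv = 3270 m/s

From the circular-orbit relation v² = μ/r at r = 22400 km: μ = v²r = (6.36)² × 22400 = 9.06071×10^5 km³/s².
The Hohmann ellipse has a_t = (r₁ + r₂)/2 = 91700 km.
Circular speed at r₁: v₁ = √(μ/r₁) = √(9.06071×10^5/22400) = 6.360 km/s.
On the transfer ellipse at r₁, vis-viva equation gives v_p = √[μ(2/r₁ − 1/a_t)] = 8.427 km/s.
First burn Δv₁ = |v_p − v₁| = 2.067 km/s.
Circular speed at r₂: v₂ = √(μ/r₂) = 2.372 km/s.
Transfer-orbit speed at r₂: v_a = √[μ(2/r₂ − 1/a_t)] = 1.172 km/s.
Second burn Δv₂ = |v₂ − v_a| = 1.200 km/s.
Δv = Δv₁ + Δv₂ = 2.067 + 1.200 = 3.267 km/s.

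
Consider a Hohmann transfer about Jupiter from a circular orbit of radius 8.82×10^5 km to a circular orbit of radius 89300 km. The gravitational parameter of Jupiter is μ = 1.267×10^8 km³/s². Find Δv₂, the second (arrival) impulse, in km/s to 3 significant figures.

Δv₂ = 13.1 km/s

Transfer-ellipse semi-major axis a_t = (r₁ + r₂)/2 = (8.820×10^5 + 89300)/2 = 4.8565×10^5 km.
On the circular orbit at r = 89300 km, v_c = √(μ/r) = 37.67 km/s.
Vis-viva on the transfer ellipse at r = 89300 km gives v_t = √[μ(2/r − 1/a_t)] = 50.76 km/s.
Δv₂ = |v_t − v_c| = |50.76 − 37.67| = 13.09 km/s.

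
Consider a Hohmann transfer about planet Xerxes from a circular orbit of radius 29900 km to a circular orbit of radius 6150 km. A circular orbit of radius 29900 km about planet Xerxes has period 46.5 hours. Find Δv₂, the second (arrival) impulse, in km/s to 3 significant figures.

Δv₂ = 0.713 km/s

From Kepler's third law T² = 4π²r³/μ at r = 29900 km, T = 46.5 hours = 46.5 × 3600 s = 1.674×10^5 s: μ = 4π²r³/T² = 37658.4 km³/s².
Transfer-ellipse semi-major axis a_t = (r₁ + r₂)/2 = (29900 + 6150)/2 = 18025 km.
On the circular orbit at r = 6150 km, v_c = √(μ/r) = 2.47454 km/s.
Vis-viva on the transfer ellipse at r = 6150 km gives v_t = √[μ(2/r − 1/a_t)] = 3.18707 km/s.
Δv₂ = |v_t − v_c| = |3.18707 − 2.47454| = 0.7125 km/s.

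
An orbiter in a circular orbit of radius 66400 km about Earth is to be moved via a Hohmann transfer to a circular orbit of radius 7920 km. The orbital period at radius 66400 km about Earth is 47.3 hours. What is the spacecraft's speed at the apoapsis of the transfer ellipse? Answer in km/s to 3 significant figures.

v = 1.13 km/s

From Kepler's third law T² = 4π²r³/μ at r = 66400 km, T = 47.3 hours = 47.3 × 3600 s = 1.7028×10^5 s: μ = 4π²r³/T² = 3.98599×10^5 km³/s².
The Hohmann ellipse has a_t = (r₁ + r₂)/2 = 37160 km.
The apoapsis of the transfer ellipse is at r = 66400 km.
Applying v² = μ(2/r − 1/a_t): v = 1.131 km/s.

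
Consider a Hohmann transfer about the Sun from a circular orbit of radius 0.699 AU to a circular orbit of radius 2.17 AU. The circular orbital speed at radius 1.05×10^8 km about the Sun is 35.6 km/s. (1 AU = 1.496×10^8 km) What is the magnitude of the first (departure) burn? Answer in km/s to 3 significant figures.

From the circular-orbit relation v² = μ/r at r = 1.05×10^8 km: μ = v²r = (35.6)² × 1.05×10^8 = 1.33073×10^11 km³/s².
In km: r₁ = 0.699 × 1.496×10^8 = 1.045704×10^8 km; r₂ = 2.17 × 1.496×10^8 = 3.24632×10^8 km.
The Hohmann ellipse has a_t = (r₁ + r₂)/2 = 2.146012×10^8 km.
On the circular orbit at r = 1.045704×10^8 km, v_c = √(μ/r) = 35.673 km/s.
Transfer-orbit speed at the same r (vis-viva, a = a_t): v_t = √[μ(2/r − 1/a_t)] = 43.875 km/s.
Δv₁ = |v_t − v_c| = |43.875 − 35.673| = 8.202 km/s.

Δv₁ = 8.20 km/s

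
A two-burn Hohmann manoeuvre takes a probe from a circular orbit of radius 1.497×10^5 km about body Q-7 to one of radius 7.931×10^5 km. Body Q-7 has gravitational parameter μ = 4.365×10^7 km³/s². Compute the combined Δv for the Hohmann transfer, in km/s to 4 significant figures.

Semi-major axis of the transfer orbit: a_t = (1.497×10^5 + 7.931×10^5)/2 = 4.714×10^5 km.
Circular speed at r₁: v₁ = √(μ/r₁) = √(4.365×10^7/1.497×10^5) = 17.076 km/s.
Transfer-orbit speed at r₁ (vis-viva): v_p = √[μ(2/r₁ − 1/a_t)] = 22.149 km/s.
First burn Δv₁ = |v_p − v₁| = 5.073 km/s.
Circular speed at r₂: v₂ = √(μ/r₂) = 7.419 km/s.
Transfer-orbit speed at r₂: v_a = √[μ(2/r₂ − 1/a_t)] = 4.181 km/s.
Second burn Δv₂ = |v₂ − v_a| = 3.238 km/s.
Δv = Δv₁ + Δv₂ = 5.073 + 3.238 = 8.311 km/s.

Δv = 8.311 km/s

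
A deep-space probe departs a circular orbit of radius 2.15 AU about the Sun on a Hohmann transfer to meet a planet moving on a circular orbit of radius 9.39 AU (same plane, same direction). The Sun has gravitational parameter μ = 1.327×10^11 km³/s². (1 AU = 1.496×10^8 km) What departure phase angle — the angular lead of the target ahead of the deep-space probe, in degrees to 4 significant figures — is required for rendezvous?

In km: r₁ = 2.15 × 1.496×10^8 = 3.2164×10^8 km; r₂ = 9.39 × 1.496×10^8 = 1.404744×10^9 km.
Semi-major axis of the transfer orbit: a_t = (3.2164×10^8 + 1.404744×10^9)/2 = 8.63192×10^8 km.
The half-period of the transfer ellipse is t = π√(a_t³/μ) = 2.187135×10^8 s.
Target angular speed ω₂ = √(μ/r₂³) = 6.918942×10^-9 rad/s.
Angle swept by the target during transfer: ω₂·t = 1.51327 rad = 86.70°.
Arrival is 180° from departure on the ellipse, so φ = 180° − 86.70° = 93.30°.

φ = 93.30°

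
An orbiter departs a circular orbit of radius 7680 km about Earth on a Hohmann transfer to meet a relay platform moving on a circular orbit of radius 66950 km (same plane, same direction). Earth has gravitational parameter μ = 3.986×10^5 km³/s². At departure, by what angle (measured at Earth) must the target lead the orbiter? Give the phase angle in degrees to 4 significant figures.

Transfer-ellipse semi-major axis a_t = (r₁ + r₂)/2 = (7680 + 66950)/2 = 37315 km.
The half-period of the transfer ellipse is t = π√(a_t³/μ) = 35868 s.
The target's mean motion on its circular orbit is ω₂ = √(μ/r₂³) = 3.6445×10^-5 rad/s.
Angle swept by the target during transfer: ω₂·t = 1.3072 rad = 74.90°.
The orbiter traverses 180° on the transfer ellipse, so the target must lead by 180° − 74.90° = 105.1°.

φ = 105.1°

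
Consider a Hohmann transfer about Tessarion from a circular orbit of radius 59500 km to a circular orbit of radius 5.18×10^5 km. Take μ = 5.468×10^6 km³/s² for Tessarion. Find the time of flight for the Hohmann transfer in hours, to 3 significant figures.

Semi-major axis of the transfer orbit: a_t = (59500 + 5.180×10^5)/2 = 2.8875×10^5 km.
Transfer time t = π√(a_t³/μ) = π√((2.8875×10^5)³ / 5.468×10^6) = 2.085×10^5 s.
Converting: 2.085×10^5 s ÷ 3600 s/hour = 57.9 hours.

t = 57.9 hours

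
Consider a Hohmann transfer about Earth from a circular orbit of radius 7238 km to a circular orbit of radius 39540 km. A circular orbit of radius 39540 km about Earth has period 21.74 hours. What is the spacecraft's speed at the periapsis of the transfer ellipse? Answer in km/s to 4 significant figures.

v = 9.647 km/s

From Kepler's third law T² = 4π²r³/μ at r = 39540 km, T = 21.74 hours = 21.74 × 3600 s = 78264 s: μ = 4π²r³/T² = 3.98424×10^5 km³/s².
Semi-major axis of the transfer orbit: a_t = (7238 + 39540)/2 = 23389 km.
The periapsis of the transfer ellipse is at r = 7238 km.
Applying v² = μ(2/r − 1/a_t): v = 9.647 km/s.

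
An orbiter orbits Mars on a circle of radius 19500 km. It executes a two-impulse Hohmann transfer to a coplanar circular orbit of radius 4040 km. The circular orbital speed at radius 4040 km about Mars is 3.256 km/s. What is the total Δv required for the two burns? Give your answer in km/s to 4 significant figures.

From the circular-orbit relation v² = μ/r at r = 4040 km: μ = v²r = (3.256)² × 4040 = 42830.2 km³/s².
Semi-major axis of the transfer orbit: a_t = (19500 + 4040)/2 = 11770 km.
At r₁ the circular-orbit speed is v₁ = √(μ/r₁) = 1.482033 km/s.
Transfer-orbit speed at r₁ (v² = μ(2/r − 1/a)): v_a = √[μ(2/r₁ − 1/a_t)] = 0.8682809 km/s.
First burn Δv₁ = |v_a − v₁| = 0.6138 km/s.
Circular speed at r₂: v₂ = √(μ/r₂) = 3.256 km/s.
Transfer-orbit speed at r₂: v_p = √[μ(2/r₂ − 1/a_t)] = 4.191 km/s.
Second burn Δv₂ = |v₂ − v_p| = 0.9350 km/s.
Δv = Δv₁ + Δv₂ = 0.6138 + 0.9350 = 1.549 km/s.

Δv = 1.549 km/s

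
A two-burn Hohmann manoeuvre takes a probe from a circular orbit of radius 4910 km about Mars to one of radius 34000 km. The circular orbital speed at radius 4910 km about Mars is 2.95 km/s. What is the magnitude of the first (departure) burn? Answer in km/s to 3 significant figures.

Δv₁ = 0.950 km/s

From the circular-orbit relation v² = μ/r at r = 4910 km: μ = v²r = (2.95)² × 4910 = 42729.3 km³/s².
Semi-major axis of the transfer orbit: a_t = (4910 + 34000)/2 = 19455 km.
On the circular orbit at r = 4910 km, v_c = √(μ/r) = 2.9500 km/s.
Transfer-orbit speed at the same r (vis-viva, a = a_t): v_t = √[μ(2/r − 1/a_t)] = 3.8998 km/s.
Δv₁ = |v_t − v_c| = |3.8998 − 2.9500| = 0.9498 km/s.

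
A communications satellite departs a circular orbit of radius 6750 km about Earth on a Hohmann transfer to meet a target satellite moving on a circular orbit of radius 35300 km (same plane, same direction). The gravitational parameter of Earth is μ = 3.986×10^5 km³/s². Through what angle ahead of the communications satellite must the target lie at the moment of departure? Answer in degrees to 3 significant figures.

φ = 97.3°

Transfer-ellipse semi-major axis a_t = (r₁ + r₂)/2 = (6750 + 35300)/2 = 21025 km.
The half-period of the transfer ellipse is t = π√(a_t³/μ) = 15170 s.
The target's mean motion on its circular orbit is ω₂ = √(μ/r₂³) = 9.519×10^-5 rad/s.
Angle swept by the target during transfer: ω₂·t = 1.444 rad = 82.74°.
Arrival is 180° from departure on the ellipse, so φ = 180° − 82.74° = 97.3°.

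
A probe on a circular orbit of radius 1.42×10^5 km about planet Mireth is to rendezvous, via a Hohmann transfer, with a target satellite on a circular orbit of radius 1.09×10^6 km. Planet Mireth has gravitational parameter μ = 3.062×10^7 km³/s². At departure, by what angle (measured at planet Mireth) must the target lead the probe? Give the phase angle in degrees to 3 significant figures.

φ = 104°

Semi-major axis of the transfer orbit: a_t = (1.420×10^5 + 1.090×10^6)/2 = 6.160×10^5 km.
The half-period of the transfer ellipse is t = π√(a_t³/μ) = 2.7448×10^5 s.
The target's mean motion on its circular orbit is ω₂ = √(μ/r₂³) = 4.8625×10^-6 rad/s.
Angle swept by the target during transfer: ω₂·t = 1.3347 rad = 76.47°.
The probe traverses 180° on the transfer ellipse, so the target must lead by 180° − 76.47° = 104°.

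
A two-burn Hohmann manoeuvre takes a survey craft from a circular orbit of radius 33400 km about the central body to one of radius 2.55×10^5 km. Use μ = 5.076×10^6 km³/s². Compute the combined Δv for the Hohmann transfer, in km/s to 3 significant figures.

Semi-major axis of the transfer orbit: a_t = (33400 + 2.550×10^5)/2 = 1.442×10^5 km.
Circular speed at r₁: v₁ = √(μ/r₁) = √(5.076×10^6/33400) = 12.328 km/s.
Transfer-orbit speed at r₁ (vis-viva equation): v_p = √[μ(2/r₁ − 1/a_t)] = 16.394 km/s.
First burn Δv₁ = |v_p − v₁| = 4.066 km/s.
Circular speed at r₂: v₂ = √(μ/r₂) = 4.4616 km/s.
Transfer-orbit speed at r₂: v_a = √[μ(2/r₂ − 1/a_t)] = 2.1472 km/s.
Second burn Δv₂ = |v₂ − v_a| = 2.314 km/s.
Total Δv = Δv₁ + Δv₂ = 6.380 km/s.

Δv = 6.38 km/s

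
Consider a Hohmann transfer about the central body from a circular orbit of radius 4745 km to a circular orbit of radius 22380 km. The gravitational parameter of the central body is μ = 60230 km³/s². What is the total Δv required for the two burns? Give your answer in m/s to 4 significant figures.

Δv = 1684 m/s

Semi-major axis of the transfer orbit: a_t = (4745 + 22380)/2 = 13562.5 km.
At r₁ the circular-orbit speed is v₁ = √(μ/r₁) = 3.563 km/s.
On the transfer ellipse at r₁, vis-viva equation gives v_p = √[μ(2/r₁ − 1/a_t)] = 4.577 km/s.
First burn Δv₁ = |v_p − v₁| = 1.014 km/s.
Circular speed at r₂: v₂ = √(μ/r₂) = 1.6405 km/s.
Transfer-orbit speed at r₂: v_a = √[μ(2/r₂ − 1/a_t)] = 0.97034 km/s.
Second burn Δv₂ = |v₂ − v_a| = 0.6702 km/s.
Total Δv = Δv₁ + Δv₂ = 1.684 km/s.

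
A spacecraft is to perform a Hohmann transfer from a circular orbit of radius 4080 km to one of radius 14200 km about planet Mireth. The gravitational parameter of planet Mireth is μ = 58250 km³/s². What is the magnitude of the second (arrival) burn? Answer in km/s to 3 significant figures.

The Hohmann ellipse has a_t = (r₁ + r₂)/2 = 9140 km.
On the circular orbit at r = 14200 km, v_c = √(μ/r) = 2.0254 km/s.
Vis-viva on the transfer ellipse at r = 14200 km gives v_t = √[μ(2/r − 1/a_t)] = 1.3532 km/s.
Δv₂ = |v_t − v_c| = |1.3532 − 2.0254| = 0.6722 km/s.

Δv₂ = 0.672 km/s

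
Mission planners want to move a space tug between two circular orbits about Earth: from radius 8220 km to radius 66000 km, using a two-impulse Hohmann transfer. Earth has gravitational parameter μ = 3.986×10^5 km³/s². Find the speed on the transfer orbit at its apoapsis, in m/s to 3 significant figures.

Transfer-ellipse semi-major axis a_t = (r₁ + r₂)/2 = (8220 + 66000)/2 = 37110 km.
The apoapsis of the transfer ellipse is at r = 66000 km.
From the vis-viva equation, v = √[μ(2/r − 1/a_t)] = 1.157 km/s.

v = 1160 m/s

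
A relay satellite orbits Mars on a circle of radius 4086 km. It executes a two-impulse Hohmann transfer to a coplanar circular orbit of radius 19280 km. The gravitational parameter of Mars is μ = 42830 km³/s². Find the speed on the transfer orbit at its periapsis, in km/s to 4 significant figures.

v = 4.159 km/s

Transfer-ellipse semi-major axis a_t = (r₁ + r₂)/2 = (4086 + 19280)/2 = 11683 km.
The periapsis of the transfer ellipse is at r = 4086 km.
From the vis-viva equation, v = √[μ(2/r − 1/a_t)] = 4.159 km/s.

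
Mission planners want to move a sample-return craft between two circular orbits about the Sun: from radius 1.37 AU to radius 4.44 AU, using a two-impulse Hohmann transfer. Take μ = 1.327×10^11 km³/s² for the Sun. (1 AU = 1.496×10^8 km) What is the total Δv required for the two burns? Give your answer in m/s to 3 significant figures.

Δv = 10400 m/s

In km: r₁ = 1.37 × 1.496×10^8 = 2.04952×10^8 km; r₂ = 4.44 × 1.496×10^8 = 6.64224×10^8 km.
Semi-major axis of the transfer orbit: a_t = (2.04952×10^8 + 6.64224×10^8)/2 = 4.34588×10^8 km.
At r₁ the circular-orbit speed is v₁ = √(μ/r₁) = 25.4454 km/s.
Transfer-orbit speed at r₁ (vis-viva): v_p = √[μ(2/r₁ − 1/a_t)] = 31.4578 km/s.
First burn Δv₁ = |v_p − v₁| = 6.012 km/s.
At r₂, v₂ = √(μ/r₂) = 14.1344 km/s.
Transfer-orbit speed at r₂: v_a = √[μ(2/r₂ − 1/a_t)] = 9.70656 km/s.
Second burn Δv₂ = |v₂ − v_a| = 4.428 km/s.
Total Δv = Δv₁ + Δv₂ = 10.44 km/s.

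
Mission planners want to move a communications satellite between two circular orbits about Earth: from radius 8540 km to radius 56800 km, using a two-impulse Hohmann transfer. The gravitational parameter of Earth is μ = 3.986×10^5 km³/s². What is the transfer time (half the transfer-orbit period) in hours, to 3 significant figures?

t = 8.16 hours

Semi-major axis of the transfer orbit: a_t = (8540 + 56800)/2 = 32670 km.
By Kepler's third law the transfer-orbit period is T = 2π√(a_t³/μ), so t = T/2 = 29380 s.
Converting: 29380 s ÷ 3600 s/hour = 8.16 hours.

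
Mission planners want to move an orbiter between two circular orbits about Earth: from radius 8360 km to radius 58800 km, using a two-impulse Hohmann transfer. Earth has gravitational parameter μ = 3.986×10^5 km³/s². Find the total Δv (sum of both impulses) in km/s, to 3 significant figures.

Δv = 3.54 km/s

Semi-major axis of the transfer orbit: a_t = (8360 + 58800)/2 = 33580 km.
Circular speed at r₁: v₁ = √(μ/r₁) = √(3.986×10^5/8360) = 6.905 km/s.
On the transfer ellipse at r₁, vis-viva equation gives v_p = √[μ(2/r₁ − 1/a_t)] = 9.137 km/s.
First burn Δv₁ = |v_p − v₁| = 2.232 km/s.
At r₂, v₂ = √(μ/r₂) = 2.604 km/s.
Transfer-orbit speed at r₂: v_a = √[μ(2/r₂ − 1/a_t)] = 1.299 km/s.
Second burn Δv₂ = |v₂ − v_a| = 1.305 km/s.
Total Δv = Δv₁ + Δv₂ = 3.537 km/s.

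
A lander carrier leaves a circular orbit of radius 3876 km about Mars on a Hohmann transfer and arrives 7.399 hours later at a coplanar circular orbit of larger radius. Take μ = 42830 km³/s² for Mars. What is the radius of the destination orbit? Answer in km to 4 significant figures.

r₂ = 25220 km

Transfer time t = 7.399 hours = 26636.4 s, and t = π√(a_t³/μ).
So a_t = (μ t²/π²)^(1/3) = (42830 × (26636.4)² / π²)^(1/3) = 14548 km.
Since a_t = (r₁ + r₂)/2, r₂ = 2a_t − r₁ = 2×14548 − 3876 = 25220 km.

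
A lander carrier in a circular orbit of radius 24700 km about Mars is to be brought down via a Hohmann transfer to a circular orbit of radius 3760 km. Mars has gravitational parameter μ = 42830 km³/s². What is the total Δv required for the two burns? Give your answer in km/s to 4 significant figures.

The Hohmann ellipse has a_t = (r₁ + r₂)/2 = 14230 km.
Circular speed at r₁: v₁ = √(μ/r₁) = √(42830/24700) = 1.31682 km/s.
On the transfer ellipse at r₁, vis-viva equation gives v_a = √[μ(2/r₁ − 1/a_t)] = 0.676888 km/s.
First burn Δv₁ = |v_a − v₁| = 0.63993 km/s.
At r₂, v₂ = √(μ/r₂) = 3.37505 km/s.
Transfer-orbit speed at r₂: v_p = √[μ(2/r₂ − 1/a_t)] = 4.44658 km/s.
Second burn Δv₂ = |v₂ − v_p| = 1.0715 km/s.
Total Δv = Δv₁ + Δv₂ = 1.711 km/s.

Δv = 1.711 km/s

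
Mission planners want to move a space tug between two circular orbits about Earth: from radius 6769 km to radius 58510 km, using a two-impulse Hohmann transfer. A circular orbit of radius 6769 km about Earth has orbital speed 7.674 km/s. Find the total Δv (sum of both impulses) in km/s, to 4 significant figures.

Δv = 4.022 km/s

From the circular-orbit relation v² = μ/r at r = 6769 km: μ = v²r = (7.674)² × 6769 = 3.98628×10^5 km³/s².
Transfer-ellipse semi-major axis a_t = (r₁ + r₂)/2 = (6769 + 58510)/2 = 32639.5 km.
At r₁ the circular-orbit speed is v₁ = √(μ/r₁) = 7.67400 km/s.
On the transfer ellipse at r₁, vis-viva equation gives v_p = √[μ(2/r₁ − 1/a_t)] = 10.2746 km/s.
First burn Δv₁ = |v_p − v₁| = 2.6006 km/s.
Circular speed at r₂: v₂ = √(μ/r₂) = 2.6102 km/s.
Transfer-orbit speed at r₂: v_a = √[μ(2/r₂ − 1/a_t)] = 1.1887 km/s.
Second burn Δv₂ = |v₂ − v_a| = 1.4215 km/s.
Total Δv = Δv₁ + Δv₂ = 4.022 km/s.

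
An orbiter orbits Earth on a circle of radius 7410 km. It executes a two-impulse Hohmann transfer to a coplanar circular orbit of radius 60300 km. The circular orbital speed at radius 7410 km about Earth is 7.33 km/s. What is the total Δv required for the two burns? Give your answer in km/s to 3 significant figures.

From the circular-orbit relation v² = μ/r at r = 7410 km: μ = v²r = (7.33)² × 7410 = 3.98131×10^5 km³/s².
Transfer-ellipse semi-major axis a_t = (r₁ + r₂)/2 = (7410 + 60300)/2 = 33855 km.
Circular speed at r₁: v₁ = √(μ/r₁) = √(3.98131×10^5/7410) = 7.330 km/s.
On the transfer ellipse at r₁, v² = μ(2/r − 1/a) gives v_p = √[μ(2/r₁ − 1/a_t)] = 9.783 km/s.
First burn Δv₁ = |v_p − v₁| = 2.453 km/s.
At r₂, v₂ = √(μ/r₂) = 2.5695 km/s.
Transfer-orbit speed at r₂: v_a = √[μ(2/r₂ − 1/a_t)] = 1.2021 km/s.
Second burn Δv₂ = |v₂ − v_a| = 1.367 km/s.
Total Δv = Δv₁ + Δv₂ = 3.820 km/s.

Δv = 3.82 km/s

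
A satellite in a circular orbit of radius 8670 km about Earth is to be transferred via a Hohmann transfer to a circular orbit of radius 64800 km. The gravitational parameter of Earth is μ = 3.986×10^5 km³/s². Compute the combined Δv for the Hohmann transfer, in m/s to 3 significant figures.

Δv = 3500 m/s

Transfer-ellipse semi-major axis a_t = (r₁ + r₂)/2 = (8670 + 64800)/2 = 36735 km.
At r₁ the circular-orbit speed is v₁ = √(μ/r₁) = 6.780 km/s.
On the transfer ellipse at r₁, vis-viva gives v_p = √[μ(2/r₁ − 1/a_t)] = 9.005 km/s.
First burn Δv₁ = |v_p − v₁| = 2.225 km/s.
Circular speed at r₂: v₂ = √(μ/r₂) = 2.480 km/s.
Transfer-orbit speed at r₂: v_a = √[μ(2/r₂ − 1/a_t)] = 1.205 km/s.
Second burn Δv₂ = |v₂ − v_a| = 1.275 km/s.
Total Δv = Δv₁ + Δv₂ = 3.500 km/s.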